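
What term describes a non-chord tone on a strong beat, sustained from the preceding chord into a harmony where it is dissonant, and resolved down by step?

Approach: by preparation — the pitch is first a chord tone, then held (tied or repeated) while the harmony changes under it. Departure: down by step. Metric position: strong.
A prepared dissonance that resolves downward by step — a suspension. (The same figure resolving upward would be a retardation.)

Suspension.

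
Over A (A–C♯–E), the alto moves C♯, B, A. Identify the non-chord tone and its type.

B is a passing tone.

The harmony at that moment is A major triad (A, C♯, E); B is not a chord tone.
It is approached by step down from C♯ and left by step down to A.
Step in, step out in the same direction — a passing tone.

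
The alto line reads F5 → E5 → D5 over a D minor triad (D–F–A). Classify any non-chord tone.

The harmony at that moment is D minor triad (D, F, A); E5 is not a chord tone.
It is approached by step down from F5 and left by step down to D5.
Step in, step out in the same direction — a passing tone.

E5 is a passing tone.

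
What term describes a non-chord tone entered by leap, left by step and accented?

Appoggiatura.

Approach: by leap. Departure: by step. Metric position: strong.
Leap in, step out, in a metrically strong position — an appoggiatura. (It is the mirror image of the escape tone, which steps in and leaps out from a weak position.)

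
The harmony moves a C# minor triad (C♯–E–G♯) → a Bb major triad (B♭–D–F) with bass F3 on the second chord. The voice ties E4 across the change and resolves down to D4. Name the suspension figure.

7–6 suspension.

At the second chord the bass is F3. The suspended E4 lies a seventh above the bass; after resolving down by step to D4, the interval above the bass becomes a sixth.
Suspension figures are named by those two intervals: 7–6.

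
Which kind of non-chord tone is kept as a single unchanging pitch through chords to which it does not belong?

Pedal tone.

Approach: none. Departure: none — a single pitch is sustained while the chords change around it, passing through harmonies that do not contain it.
No melodic motion at all; the dissonance is created entirely by the moving harmonies against the stationary note — a pedal tone (pedal point).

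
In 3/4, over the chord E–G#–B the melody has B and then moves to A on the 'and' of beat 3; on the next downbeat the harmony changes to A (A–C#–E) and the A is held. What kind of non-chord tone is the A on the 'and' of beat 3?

Anticipation.

The harmony at that moment is E major triad (E, G#, B); A is not a chord tone.
It is approached by step down from B and then sustained as the same pitch into the next harmony.
Arriving early and becoming a chord tone when the harmony changes — an anticipation.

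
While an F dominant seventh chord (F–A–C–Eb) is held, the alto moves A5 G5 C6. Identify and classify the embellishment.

The harmony at that moment is F dominant seventh chord (F, A, C, Eb); G5 is not a chord tone.
It is approached by step down from A5 and left by leap up to C6.
Step in, leap out — an escape tone.

G5 is an escape tone.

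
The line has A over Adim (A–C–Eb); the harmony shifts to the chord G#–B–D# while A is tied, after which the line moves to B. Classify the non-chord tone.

A is a retardation.

The harmony at that moment is G# minor triad (G#, B, D#); A is not a chord tone.
It is held over (the same pitch as the preceding A) and left by step up to B.
Held over from the previous chord and resolving up by step — a retardation.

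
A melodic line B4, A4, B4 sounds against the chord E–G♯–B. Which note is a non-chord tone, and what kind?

The harmony at that moment is E major triad (E, G♯, B); A4 is not a chord tone.
It is approached by step down from B4 and left by step up to B4.
Step away and step back to the same note — a neighbor tone (lower neighbor).

A4 is a neighbor tone.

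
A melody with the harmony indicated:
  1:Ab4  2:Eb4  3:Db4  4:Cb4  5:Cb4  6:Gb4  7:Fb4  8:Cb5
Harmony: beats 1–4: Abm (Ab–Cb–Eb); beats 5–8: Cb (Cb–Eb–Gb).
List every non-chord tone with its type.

Db4 (beat 3) — passing tone; Fb4 (beat 7) — escape tone.

The harmony at that moment is Ab minor triad (Ab, Cb, Eb); Db4 is not a chord tone.
It is approached by step down from Eb4 and left by step down to Cb4.
Step in, step out in the same direction — a passing tone.
The harmony at that moment is Cb major triad (Cb, Eb, Gb); Fb4 is not a chord tone.
It is approached by step down from Gb4 and left by leap up to Cb5.
Step in, leap out — an escape tone.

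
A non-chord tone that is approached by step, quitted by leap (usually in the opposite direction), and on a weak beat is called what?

Approach: by step. Departure: by leap. Metric position: weak.
Step in, leap out, from a weak position — an escape tone (échappée). (It is the mirror image of the appoggiatura, which leaps in and steps out on a strong beat.)

Escape tone.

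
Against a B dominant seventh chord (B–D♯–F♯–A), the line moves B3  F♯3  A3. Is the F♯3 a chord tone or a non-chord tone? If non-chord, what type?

B dominant seventh chord contains B, D♯, F♯, A; F♯ is the fifth, so it is a chord tone.

Chord tone (the fifth of B dominant seventh chord).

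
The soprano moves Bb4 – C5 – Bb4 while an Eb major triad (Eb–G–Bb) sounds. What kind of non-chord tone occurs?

The harmony at that moment is Eb major triad (Eb, G, Bb); C5 is not a chord tone.
It is approached by step up from Bb4 and left by step down to Bb4.
Step away and step back to the same note — a neighbor tone (upper neighbor).

C5 is a neighbor tone.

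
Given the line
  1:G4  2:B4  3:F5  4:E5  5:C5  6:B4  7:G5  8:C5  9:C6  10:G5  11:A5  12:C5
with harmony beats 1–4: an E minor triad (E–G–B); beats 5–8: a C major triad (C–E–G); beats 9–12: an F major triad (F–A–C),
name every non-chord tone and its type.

The harmony at that moment is E minor triad (E, G, B); F5 is not a chord tone.
It is approached by leap up from B4 and left by step down to E5.
Leap in, step out — an appoggiatura.
The harmony at that moment is C major triad (C, E, G); B4 is not a chord tone.
It is approached by step down from C5 and left by leap up to G5.
Step in, leap out — an escape tone.
The harmony at that moment is F major triad (F, A, C); G5 is not a chord tone.
It is approached by leap down from C6 and left by step up to A5.
Leap in, step out — an appoggiatura.

F5 (beat 3) — appoggiatura; B4 (beat 6) — escape tone; G5 (beat 10) — appoggiatura.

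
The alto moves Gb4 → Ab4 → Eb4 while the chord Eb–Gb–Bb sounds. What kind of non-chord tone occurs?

Ab4 is an escape tone.

The harmony at that moment is Eb minor triad (Eb, Gb, Bb); Ab4 is not a chord tone.
It is approached by step up from Gb4 and left by leap down to Eb4.
Step in, leap out — an escape tone.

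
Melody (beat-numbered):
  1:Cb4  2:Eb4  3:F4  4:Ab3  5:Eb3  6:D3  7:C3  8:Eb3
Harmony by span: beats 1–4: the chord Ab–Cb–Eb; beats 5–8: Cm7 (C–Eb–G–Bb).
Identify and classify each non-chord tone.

The harmony at that moment is Ab minor triad (Ab, Cb, Eb); F4 is not a chord tone.
It is approached by step up from Eb4 and left by leap down to Ab3.
Step in, leap out — an escape tone.
The harmony at that moment is C minor seventh chord (C, Eb, G, Bb); D3 is not a chord tone.
It is approached by step down from Eb3 and left by step down to C3.
Step in, step out in the same direction — a passing tone.

F4 (beat 3) — escape tone; D3 (beat 6) — passing tone.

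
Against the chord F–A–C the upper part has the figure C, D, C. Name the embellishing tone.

D is a neighbor tone.

The harmony at that moment is F major triad (F, A, C); D is not a chord tone.
It is approached by step up from C and left by step down to C.
Step away and step back to the same note — a neighbor tone (upper neighbor).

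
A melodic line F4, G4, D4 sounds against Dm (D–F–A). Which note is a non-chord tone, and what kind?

The harmony at that moment is D minor triad (D, F, A); G4 is not a chord tone.
It is approached by step up from F4 and left by leap down to D4.
Step in, leap out — an escape tone.

G4 is an escape tone.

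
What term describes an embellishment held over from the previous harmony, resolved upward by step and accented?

Approach: by preparation — the pitch is first a chord tone, then held (tied or repeated) while the harmony changes under it. Departure: up by step. Metric position: strong.
A prepared dissonance that resolves upward by step — a retardation. (The same figure resolving downward would be a suspension.)

Retardation.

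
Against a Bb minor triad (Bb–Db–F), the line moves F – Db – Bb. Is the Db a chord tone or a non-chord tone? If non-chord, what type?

Bb minor triad contains Bb, Db, F; Db is the third, so it is a chord tone.

Chord tone (the third of Bb minor triad).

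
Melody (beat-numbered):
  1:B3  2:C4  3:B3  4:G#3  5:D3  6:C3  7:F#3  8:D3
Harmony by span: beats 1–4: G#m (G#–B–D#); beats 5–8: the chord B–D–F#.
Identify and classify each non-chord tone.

C4 (beat 2) — neighbor tone; C3 (beat 6) — escape tone.

The harmony at that moment is G# minor triad (G#, B, D#); C4 is not a chord tone.
It is approached by step up from B3 and left by step down to B3.
Step away and step back to the same note — a neighbor tone (upper neighbor).
The harmony at that moment is B minor triad (B, D, F#); C3 is not a chord tone.
It is approached by step down from D3 and left by leap up to F#3.
Step in, leap out — an escape tone.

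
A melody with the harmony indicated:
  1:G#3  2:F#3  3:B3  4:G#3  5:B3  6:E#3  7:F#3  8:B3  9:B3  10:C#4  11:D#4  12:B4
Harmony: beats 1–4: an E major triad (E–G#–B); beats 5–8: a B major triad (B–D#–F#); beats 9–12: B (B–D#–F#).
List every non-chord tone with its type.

F#3 (beat 2) — escape tone; E#3 (beat 6) — appoggiatura; C#4 (beat 10) — passing tone.

The harmony at that moment is E major triad (E, G#, B); F#3 is not a chord tone.
It is approached by step down from G#3 and left by leap up to B3.
Step in, leap out — an escape tone.
The harmony at that moment is B major triad (B, D#, F#); E#3 is not a chord tone.
It is approached by leap down from B3 and left by step up to F#3.
Leap in, step out — an appoggiatura.
The harmony at that moment is B major triad (B, D#, F#); C#4 is not a chord tone.
It is approached by step up from B3 and left by step up to D#4.
Step in, step out in the same direction — a passing tone.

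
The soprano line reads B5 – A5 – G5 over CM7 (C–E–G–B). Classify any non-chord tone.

A5 is a passing tone.

The harmony at that moment is C major seventh chord (C, E, G, B); A5 is not a chord tone.
It is approached by step down from B5 and left by step down to G5.
Step in, step out in the same direction — a passing tone.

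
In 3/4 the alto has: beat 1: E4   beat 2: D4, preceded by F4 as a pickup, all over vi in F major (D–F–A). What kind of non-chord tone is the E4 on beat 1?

Passing tone.

The harmony at that moment is D minor triad (D, F, A); E4 is not a chord tone.
It is approached by step down from F4 and left by step down to D4.
Step in, step out in the same direction — a passing tone.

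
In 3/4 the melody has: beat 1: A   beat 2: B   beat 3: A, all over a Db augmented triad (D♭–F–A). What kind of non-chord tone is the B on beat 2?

Upper neighbor tone.

The harmony at that moment is D♭ augmented triad (D♭, F, A); B is not a chord tone.
It is approached by step up from A and left by step down to A.
Step away and step back to the same note — a neighbor tone (upper neighbor).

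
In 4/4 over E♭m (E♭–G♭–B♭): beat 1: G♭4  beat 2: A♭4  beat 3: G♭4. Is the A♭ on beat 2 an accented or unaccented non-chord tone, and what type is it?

Unaccented neighbor tone.

The harmony at that moment is E♭ minor triad (E♭, G♭, B♭); A♭4 is not a chord tone.
It is approached by step up from G♭4 and left by step down to G♭4.
Step away and step back to the same note — a neighbor tone (upper neighbor).
It falls on a weak beat, so it is unaccented.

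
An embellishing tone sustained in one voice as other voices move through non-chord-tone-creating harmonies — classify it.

Pedal tone.

Approach: none. Departure: none — a single pitch is sustained while the chords change around it, passing through harmonies that do not contain it.
No melodic motion at all; the dissonance is created entirely by the moving harmonies against the stationary note — a pedal tone (pedal point).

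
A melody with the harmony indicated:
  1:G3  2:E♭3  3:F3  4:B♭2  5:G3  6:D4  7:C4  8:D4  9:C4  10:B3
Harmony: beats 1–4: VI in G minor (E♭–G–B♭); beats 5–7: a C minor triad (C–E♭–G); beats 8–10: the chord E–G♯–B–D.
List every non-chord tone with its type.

F3 (beat 3) — escape tone; D4 (beat 6) — appoggiatura; C4 (beat 9) — passing tone.

The harmony at that moment is E♭ major triad (E♭, G, B♭); F3 is not a chord tone.
It is approached by step up from E♭3 and left by leap down to B♭2.
Step in, leap out — an escape tone.
The harmony at that moment is C minor triad (C, E♭, G); D4 is not a chord tone.
It is approached by leap up from G3 and left by step down to C4.
Leap in, step out — an appoggiatura.
The harmony at that moment is E dominant seventh chord (E, G♯, B, D); C4 is not a chord tone.
It is approached by step down from D4 and left by step down to B3.
Step in, step out in the same direction — a passing tone.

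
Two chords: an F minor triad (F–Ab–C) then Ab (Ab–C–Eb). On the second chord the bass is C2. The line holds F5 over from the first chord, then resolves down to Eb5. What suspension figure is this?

At the second chord the bass is C2. The suspended F5 lies a fourth above the bass; after resolving down by step to Eb5, the interval above the bass becomes a third.
Suspension figures are named by those two intervals: 4–3.

4–3 suspension.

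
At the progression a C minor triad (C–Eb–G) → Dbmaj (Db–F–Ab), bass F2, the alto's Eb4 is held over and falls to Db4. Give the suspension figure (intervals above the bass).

At the second chord the bass is F2. The suspended Eb4 lies a seventh above the bass; after resolving down by step to Db4, the interval above the bass becomes a sixth.
Suspension figures are named by those two intervals: 7–6.

7–6 suspension.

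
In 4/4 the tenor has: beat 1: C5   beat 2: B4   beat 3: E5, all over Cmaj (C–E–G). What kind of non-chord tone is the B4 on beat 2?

The harmony at that moment is C major triad (C, E, G); B4 is not a chord tone.
It is approached by step down from C5 and left by leap up to E5.
Step in, leap out, on a weak beat — an escape tone.

Escape tone.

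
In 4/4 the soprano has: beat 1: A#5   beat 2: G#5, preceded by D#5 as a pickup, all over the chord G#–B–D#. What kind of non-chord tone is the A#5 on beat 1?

Appoggiatura.

The harmony at that moment is G# minor triad (G#, B, D#); A#5 is not a chord tone.
It is approached by leap up from D#5 and left by step down to G#5.
Leap in, step out, metrically accented — an appoggiatura.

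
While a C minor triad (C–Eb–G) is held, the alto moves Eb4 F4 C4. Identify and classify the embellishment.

F4 is an escape tone.

The harmony at that moment is C minor triad (C, Eb, G); F4 is not a chord tone.
It is approached by step up from Eb4 and left by leap down to C4.
Step in, leap out — an escape tone.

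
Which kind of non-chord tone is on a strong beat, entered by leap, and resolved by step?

Appoggiatura.

Approach: by leap. Departure: by step. Metric position: strong.
Leap in, step out, in a metrically strong position — an appoggiatura. (It is the mirror image of the escape tone, which steps in and leaps out from a weak position.)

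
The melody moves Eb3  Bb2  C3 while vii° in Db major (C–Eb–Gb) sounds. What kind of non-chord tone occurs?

The harmony at that moment is C diminished triad (C, Eb, Gb); Bb2 is not a chord tone.
It is approached by leap down from Eb3 and left by step up to C3.
Leap in, step out — an appoggiatura.

Bb2 is an appoggiatura.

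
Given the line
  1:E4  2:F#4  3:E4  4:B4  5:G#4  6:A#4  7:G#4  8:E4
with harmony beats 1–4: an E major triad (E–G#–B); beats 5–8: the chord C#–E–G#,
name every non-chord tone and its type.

F#4 (beat 2) — neighbor tone; A#4 (beat 6) — neighbor tone.

The harmony at that moment is E major triad (E, G#, B); F#4 is not a chord tone.
It is approached by step up from E4 and left by step down to E4.
Step away and step back to the same note — a neighbor tone (upper neighbor).
The harmony at that moment is C# minor triad (C#, E, G#); A#4 is not a chord tone.
It is approached by step up from G#4 and left by step down to G#4.
Step away and step back to the same note — a neighbor tone (upper neighbor).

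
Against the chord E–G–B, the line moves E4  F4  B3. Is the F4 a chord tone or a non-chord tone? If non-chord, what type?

The harmony at that moment is E minor triad (E, G, B); F4 is not a chord tone.
It is approached by step up from E4 and left by leap down to B3.
Step in, leap out — an escape tone.

Non-chord tone — an escape tone.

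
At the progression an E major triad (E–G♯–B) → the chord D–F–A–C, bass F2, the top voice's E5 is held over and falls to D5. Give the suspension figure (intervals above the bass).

7–6 suspension.

At the second chord the bass is F2. The suspended E5 lies a seventh above the bass; after resolving down by step to D5, the interval above the bass becomes a sixth.
Suspension figures are named by those two intervals: 7–6.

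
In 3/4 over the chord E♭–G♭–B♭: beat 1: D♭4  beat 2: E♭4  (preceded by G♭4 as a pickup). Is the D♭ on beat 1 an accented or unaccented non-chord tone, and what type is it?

Accented appoggiatura.

The harmony at that moment is E♭ minor triad (E♭, G♭, B♭); D♭4 is not a chord tone.
It is approached by leap down from G♭4 and left by step up to E♭4.
Leap in, step out — an appoggiatura.
It falls on the downbeat, so it is accented.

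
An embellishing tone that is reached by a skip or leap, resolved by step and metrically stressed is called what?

Approach: by leap. Departure: by step. Metric position: strong.
Leap in, step out, in a metrically strong position — an appoggiatura. (It is the mirror image of the escape tone, which steps in and leaps out from a weak position.)

Appoggiatura.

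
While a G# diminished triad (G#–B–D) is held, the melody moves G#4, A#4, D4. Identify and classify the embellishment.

A#4 is an escape tone.

The harmony at that moment is G# diminished triad (G#, B, D); A#4 is not a chord tone.
It is approached by step up from G#4 and left by leap down to D4.
Step in, leap out — an escape tone.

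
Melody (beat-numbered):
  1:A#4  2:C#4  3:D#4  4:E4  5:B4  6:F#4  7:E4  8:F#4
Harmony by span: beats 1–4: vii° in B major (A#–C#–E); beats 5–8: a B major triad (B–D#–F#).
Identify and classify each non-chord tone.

The harmony at that moment is A# diminished triad (A#, C#, E); D#4 is not a chord tone.
It is approached by step up from C#4 and left by step up to E4.
Step in, step out in the same direction — a passing tone.
The harmony at that moment is B major triad (B, D#, F#); E4 is not a chord tone.
It is approached by step down from F#4 and left by step up to F#4.
Step away and step back to the same note — a neighbor tone (lower neighbor).

D#4 (beat 3) — passing tone; E4 (beat 7) — neighbor tone.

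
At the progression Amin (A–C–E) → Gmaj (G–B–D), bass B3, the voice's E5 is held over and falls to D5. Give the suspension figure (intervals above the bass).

At the second chord the bass is B3. The suspended E5 lies a fourth above the bass; after resolving down by step to D5, the interval above the bass becomes a third.
Suspension figures are named by those two intervals: 4–3.

4–3 suspension.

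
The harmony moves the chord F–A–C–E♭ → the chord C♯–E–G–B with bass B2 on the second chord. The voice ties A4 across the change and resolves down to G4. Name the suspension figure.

At the second chord the bass is B2. The suspended A4 lies a seventh above the bass; after resolving down by step to G4, the interval above the bass becomes a sixth.
Suspension figures are named by those two intervals: 7–6.

7–6 suspension.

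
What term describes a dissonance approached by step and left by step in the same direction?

Approach: by step. Departure: by step, continuing in the same direction.
Stepwise on both sides with no change of direction means the note fills in the space between two different chord tones — a passing tone. (Had it turned back to its starting note it would be a neighbor tone instead.)

Passing tone.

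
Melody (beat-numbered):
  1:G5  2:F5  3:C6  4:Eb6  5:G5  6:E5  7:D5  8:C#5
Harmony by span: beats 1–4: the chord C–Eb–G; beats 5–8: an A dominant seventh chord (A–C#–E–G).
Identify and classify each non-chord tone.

The harmony at that moment is C minor triad (C, Eb, G); F5 is not a chord tone.
It is approached by step down from G5 and left by leap up to C6.
Step in, leap out — an escape tone.
The harmony at that moment is A dominant seventh chord (A, C#, E, G); D5 is not a chord tone.
It is approached by step down from E5 and left by step down to C#5.
Step in, step out in the same direction — a passing tone.

F5 (beat 2) — escape tone; D5 (beat 7) — passing tone.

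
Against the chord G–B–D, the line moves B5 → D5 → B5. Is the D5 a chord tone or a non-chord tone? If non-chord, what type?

G major triad contains G, B, D; D is the fifth, so it is a chord tone.

Chord tone (the fifth of G major triad).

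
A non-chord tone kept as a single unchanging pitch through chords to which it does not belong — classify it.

Pedal tone.

Approach: none. Departure: none — a single pitch is sustained while the chords change around it, passing through harmonies that do not contain it.
No melodic motion at all; the dissonance is created entirely by the moving harmonies against the stationary note — a pedal tone (pedal point).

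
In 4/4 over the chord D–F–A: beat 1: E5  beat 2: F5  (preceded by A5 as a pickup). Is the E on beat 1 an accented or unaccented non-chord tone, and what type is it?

The harmony at that moment is D minor triad (D, F, A); E5 is not a chord tone.
It is approached by leap down from A5 and left by step up to F5.
Leap in, step out — an appoggiatura.
It falls on the downbeat, so it is accented.

Accented appoggiatura.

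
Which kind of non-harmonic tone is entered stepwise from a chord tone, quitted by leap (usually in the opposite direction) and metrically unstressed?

Approach: by step. Departure: by leap. Metric position: weak.
Step in, leap out, from a weak position — an escape tone (échappée). (It is the mirror image of the appoggiatura, which leaps in and steps out on a strong beat.)

Escape tone.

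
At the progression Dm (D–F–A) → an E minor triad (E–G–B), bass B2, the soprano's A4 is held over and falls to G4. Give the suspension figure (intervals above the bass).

7–6 suspension.

At the second chord the bass is B2. The suspended A4 lies a seventh above the bass; after resolving down by step to G4, the interval above the bass becomes a sixth.
Suspension figures are named by those two intervals: 7–6.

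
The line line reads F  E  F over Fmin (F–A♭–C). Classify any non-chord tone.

The harmony at that moment is F minor triad (F, A♭, C); E is not a chord tone.
It is approached by step down from F and left by step up to F.
Step away and step back to the same note — a neighbor tone (lower neighbor).

E is a neighbor tone.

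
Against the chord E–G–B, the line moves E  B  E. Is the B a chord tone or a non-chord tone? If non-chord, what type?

E minor triad contains E, G, B; B is the fifth, so it is a chord tone.

Chord tone (the fifth of E minor triad).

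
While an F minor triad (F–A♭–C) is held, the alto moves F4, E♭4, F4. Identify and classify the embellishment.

The harmony at that moment is F minor triad (F, A♭, C); E♭4 is not a chord tone.
It is approached by step down from F4 and left by step up to F4.
Step away and step back to the same note — a neighbor tone (lower neighbor).

E♭4 is a neighbor tone.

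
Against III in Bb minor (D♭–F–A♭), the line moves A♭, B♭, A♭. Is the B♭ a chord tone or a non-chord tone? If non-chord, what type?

Non-chord tone — a neighbor tone.

The harmony at that moment is D♭ major triad (D♭, F, A♭); B♭ is not a chord tone.
It is approached by step up from A♭ and left by step down to A♭.
Step away and step back to the same note — a neighbor tone (upper neighbor).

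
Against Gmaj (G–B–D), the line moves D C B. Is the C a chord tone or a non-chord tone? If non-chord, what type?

The harmony at that moment is G major triad (G, B, D); C is not a chord tone.
It is approached by step down from D and left by step down to B.
Step in, step out in the same direction — a passing tone.

Non-chord tone — a passing tone.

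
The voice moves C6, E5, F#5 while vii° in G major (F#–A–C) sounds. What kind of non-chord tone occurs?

E5 is an appoggiatura.

The harmony at that moment is F# diminished triad (F#, A, C); E5 is not a chord tone.
It is approached by leap down from C6 and left by step up to F#5.
Leap in, step out — an appoggiatura.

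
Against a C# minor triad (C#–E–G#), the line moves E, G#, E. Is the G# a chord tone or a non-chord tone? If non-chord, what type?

Chord tone (the fifth of C# minor triad).

C# minor triad contains C#, E, G#; G# is the fifth, so it is a chord tone.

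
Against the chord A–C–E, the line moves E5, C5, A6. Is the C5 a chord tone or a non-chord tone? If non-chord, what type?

Chord tone (the third of A minor triad).

A minor triad contains A, C, E; C is the third, so it is a chord tone.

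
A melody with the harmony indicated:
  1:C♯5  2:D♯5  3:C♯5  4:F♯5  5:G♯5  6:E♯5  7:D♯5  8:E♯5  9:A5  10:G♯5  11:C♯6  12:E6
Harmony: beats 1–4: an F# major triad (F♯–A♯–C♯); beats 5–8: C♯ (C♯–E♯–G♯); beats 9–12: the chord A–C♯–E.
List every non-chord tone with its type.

D♯5 (beat 2) — neighbor tone; D♯5 (beat 7) — neighbor tone; G♯5 (beat 10) — escape tone.

The harmony at that moment is F♯ major triad (F♯, A♯, C♯); D♯5 is not a chord tone.
It is approached by step up from C♯5 and left by step down to C♯5.
Step away and step back to the same note — a neighbor tone (upper neighbor).
The harmony at that moment is C♯ major triad (C♯, E♯, G♯); D♯5 is not a chord tone.
It is approached by step down from E♯5 and left by step up to E♯5.
Step away and step back to the same note — a neighbor tone (lower neighbor).
The harmony at that moment is A major triad (A, C♯, E); G♯5 is not a chord tone.
It is approached by step down from A5 and left by leap up to C♯6.
Step in, leap out — an escape tone.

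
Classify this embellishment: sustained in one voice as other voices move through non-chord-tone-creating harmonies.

Approach: none. Departure: none — a single pitch is sustained while the chords change around it, passing through harmonies that do not contain it.
No melodic motion at all; the dissonance is created entirely by the moving harmonies against the stationary note — a pedal tone (pedal point).

Pedal tone.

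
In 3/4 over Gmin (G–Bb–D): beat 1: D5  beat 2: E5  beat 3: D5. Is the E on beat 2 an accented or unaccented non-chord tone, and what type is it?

The harmony at that moment is G minor triad (G, Bb, D); E5 is not a chord tone.
It is approached by step up from D5 and left by step down to D5.
Step away and step back to the same note — a neighbor tone (upper neighbor).
It falls on a weak beat, so it is unaccented.

Unaccented neighbor tone.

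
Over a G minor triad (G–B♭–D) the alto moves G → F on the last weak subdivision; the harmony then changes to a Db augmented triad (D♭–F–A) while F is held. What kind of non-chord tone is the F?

The harmony at that moment is G minor triad (G, B♭, D); F is not a chord tone.
It is approached by step down from G and then sustained as the same pitch into the next harmony.
Arriving early and becoming a chord tone when the harmony changes — an anticipation.

F is an anticipation.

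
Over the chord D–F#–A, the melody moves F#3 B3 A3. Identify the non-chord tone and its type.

The harmony at that moment is D major triad (D, F#, A); B3 is not a chord tone.
It is approached by leap up from F#3 and left by step down to A3.
Leap in, step out — an appoggiatura.

B3 is an appoggiatura.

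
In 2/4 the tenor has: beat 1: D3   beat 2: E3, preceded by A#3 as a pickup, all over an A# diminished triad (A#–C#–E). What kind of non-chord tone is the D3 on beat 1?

Appoggiatura.

The harmony at that moment is A# diminished triad (A#, C#, E); D3 is not a chord tone.
It is approached by leap down from A#3 and left by step up to E3.
Leap in, step out, metrically accented — an appoggiatura.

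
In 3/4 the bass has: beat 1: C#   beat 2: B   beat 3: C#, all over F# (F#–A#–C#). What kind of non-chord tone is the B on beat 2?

The harmony at that moment is F# major triad (F#, A#, C#); B is not a chord tone.
It is approached by step down from C# and left by step up to C#.
Step away and step back to the same note — a neighbor tone (lower neighbor).

Lower neighbor tone.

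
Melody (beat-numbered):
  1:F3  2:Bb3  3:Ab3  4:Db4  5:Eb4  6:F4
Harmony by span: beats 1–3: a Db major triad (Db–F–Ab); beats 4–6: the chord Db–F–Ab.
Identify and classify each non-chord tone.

Bb3 (beat 2) — appoggiatura; Eb4 (beat 5) — passing tone.

The harmony at that moment is Db major triad (Db, F, Ab); Bb3 is not a chord tone.
It is approached by leap up from F3 and left by step down to Ab3.
Leap in, step out — an appoggiatura.
The harmony at that moment is Db major triad (Db, F, Ab); Eb4 is not a chord tone.
It is approached by step up from Db4 and left by step up to F4.
Step in, step out in the same direction — a passing tone.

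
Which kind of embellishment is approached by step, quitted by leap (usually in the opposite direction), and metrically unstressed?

Approach: by step. Departure: by leap. Metric position: weak.
Step in, leap out, from a weak position — an escape tone (échappée). (It is the mirror image of the appoggiatura, which leaps in and steps out on a strong beat.)

Escape tone.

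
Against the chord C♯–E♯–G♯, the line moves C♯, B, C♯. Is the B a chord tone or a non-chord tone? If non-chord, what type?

Non-chord tone — a neighbor tone.

The harmony at that moment is C♯ major triad (C♯, E♯, G♯); B is not a chord tone.
It is approached by step down from C♯ and left by step up to C♯.
Step away and step back to the same note — a neighbor tone (lower neighbor).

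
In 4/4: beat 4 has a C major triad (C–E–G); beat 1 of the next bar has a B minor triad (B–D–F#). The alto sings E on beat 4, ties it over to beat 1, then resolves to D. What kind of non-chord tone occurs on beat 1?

The harmony at that moment is B minor triad (B, D, F#); E is not a chord tone.
It is held over (the same pitch as the preceding E) and left by step down to D.
Held over from the previous chord and resolving down by step — a suspension.

Suspension.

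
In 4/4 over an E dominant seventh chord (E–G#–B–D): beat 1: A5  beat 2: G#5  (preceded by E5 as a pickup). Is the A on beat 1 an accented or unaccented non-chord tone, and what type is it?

Accented appoggiatura.

The harmony at that moment is E dominant seventh chord (E, G#, B, D); A5 is not a chord tone.
It is approached by leap up from E5 and left by step down to G#5.
Leap in, step out — an appoggiatura.
It falls on the downbeat, so it is accented.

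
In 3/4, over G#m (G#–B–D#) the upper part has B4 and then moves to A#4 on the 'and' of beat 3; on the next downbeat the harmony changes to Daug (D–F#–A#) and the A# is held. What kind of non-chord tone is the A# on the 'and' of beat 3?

Anticipation.

The harmony at that moment is G# minor triad (G#, B, D#); A#4 is not a chord tone.
It is approached by step down from B4 and then sustained as the same pitch into the next harmony.
Arriving early and becoming a chord tone when the harmony changes — an anticipation.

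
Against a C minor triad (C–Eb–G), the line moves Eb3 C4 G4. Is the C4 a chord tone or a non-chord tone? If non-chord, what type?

C minor triad contains C, Eb, G; C is the root, so it is a chord tone.

Chord tone (the root of C minor triad).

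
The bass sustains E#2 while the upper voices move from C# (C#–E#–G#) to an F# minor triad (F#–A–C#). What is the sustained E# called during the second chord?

Pedal tone (pedal point).

The harmony at that moment is F# minor triad (F#, A, C#); E#2 is not a chord tone.
It is held over (the same pitch as the preceding E#2) and then sustained as the same pitch into the next harmony.
Sustained through a change of harmony — a pedal tone.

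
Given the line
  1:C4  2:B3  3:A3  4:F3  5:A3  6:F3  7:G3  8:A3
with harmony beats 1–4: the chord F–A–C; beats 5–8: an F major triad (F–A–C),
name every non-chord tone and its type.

B3 (beat 2) — passing tone; G3 (beat 7) — passing tone.

The harmony at that moment is F major triad (F, A, C); B3 is not a chord tone.
It is approached by step down from C4 and left by step down to A3.
Step in, step out in the same direction — a passing tone.
The harmony at that moment is F major triad (F, A, C); G3 is not a chord tone.
It is approached by step up from F3 and left by step up to A3.
Step in, step out in the same direction — a passing tone.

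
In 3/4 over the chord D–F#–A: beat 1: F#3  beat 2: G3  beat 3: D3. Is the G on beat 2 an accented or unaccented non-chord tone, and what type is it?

Unaccented escape tone.

The harmony at that moment is D major triad (D, F#, A); G3 is not a chord tone.
It is approached by step up from F#3 and left by leap down to D3.
Step in, leap out — an escape tone.
It falls on a weak beat, so it is unaccented.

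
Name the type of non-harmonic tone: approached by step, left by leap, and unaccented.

Approach: by step. Departure: by leap. Metric position: weak.
Step in, leap out, from a weak position — an escape tone (échappée). (It is the mirror image of the appoggiatura, which leaps in and steps out on a strong beat.)

Escape tone.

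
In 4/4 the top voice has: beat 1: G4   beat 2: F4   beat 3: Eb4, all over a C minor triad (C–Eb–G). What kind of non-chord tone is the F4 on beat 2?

The harmony at that moment is C minor triad (C, Eb, G); F4 is not a chord tone.
It is approached by step down from G4 and left by step down to Eb4.
Step in, step out in the same direction — a passing tone.

Passing tone.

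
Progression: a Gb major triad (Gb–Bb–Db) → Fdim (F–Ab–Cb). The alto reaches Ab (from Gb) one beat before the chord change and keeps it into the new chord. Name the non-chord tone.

Ab is an anticipation.

The harmony at that moment is Gb major triad (Gb, Bb, Db); Ab is not a chord tone.
It is approached by step up from Gb and then sustained as the same pitch into the next harmony.
Arriving early and becoming a chord tone when the harmony changes — an anticipation.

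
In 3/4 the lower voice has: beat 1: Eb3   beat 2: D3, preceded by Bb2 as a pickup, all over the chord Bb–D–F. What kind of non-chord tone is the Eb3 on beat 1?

Appoggiatura.

The harmony at that moment is Bb major triad (Bb, D, F); Eb3 is not a chord tone.
It is approached by leap up from Bb2 and left by step down to D3.
Leap in, step out, metrically accented — an appoggiatura.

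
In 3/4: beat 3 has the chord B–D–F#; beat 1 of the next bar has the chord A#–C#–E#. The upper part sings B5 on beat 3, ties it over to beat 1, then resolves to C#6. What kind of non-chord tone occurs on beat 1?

The harmony at that moment is A# minor triad (A#, C#, E#); B5 is not a chord tone.
It is held over (the same pitch as the preceding B5) and left by step up to C#6.
Held over from the previous chord and resolving up by step — a retardation.

Retardation.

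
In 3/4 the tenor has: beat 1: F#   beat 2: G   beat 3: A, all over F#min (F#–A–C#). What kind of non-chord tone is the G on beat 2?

Passing tone.

The harmony at that moment is F# minor triad (F#, A, C#); G is not a chord tone.
It is approached by step up from F# and left by step up to A.
Step in, step out in the same direction — a passing tone.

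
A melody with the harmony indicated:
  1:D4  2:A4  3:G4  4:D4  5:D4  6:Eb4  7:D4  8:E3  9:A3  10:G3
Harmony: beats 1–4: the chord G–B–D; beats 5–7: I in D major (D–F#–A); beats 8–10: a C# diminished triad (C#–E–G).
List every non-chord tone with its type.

A4 (beat 2) — appoggiatura; Eb4 (beat 6) — neighbor tone; A3 (beat 9) — appoggiatura.

The harmony at that moment is G major triad (G, B, D); A4 is not a chord tone.
It is approached by leap up from D4 and left by step down to G4.
Leap in, step out — an appoggiatura.
The harmony at that moment is D major triad (D, F#, A); Eb4 is not a chord tone.
It is approached by step up from D4 and left by step down to D4.
Step away and step back to the same note — a neighbor tone (upper neighbor).
The harmony at that moment is C# diminished triad (C#, E, G); A3 is not a chord tone.
It is approached by leap up from E3 and left by step down to G3.
Leap in, step out — an appoggiatura.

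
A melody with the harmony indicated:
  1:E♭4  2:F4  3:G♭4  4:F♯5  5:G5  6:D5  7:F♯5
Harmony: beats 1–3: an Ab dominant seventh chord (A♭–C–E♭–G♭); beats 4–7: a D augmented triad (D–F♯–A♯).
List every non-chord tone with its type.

The harmony at that moment is A♭ dominant seventh chord (A♭, C, E♭, G♭); F4 is not a chord tone.
It is approached by step up from E♭4 and left by step up to G♭4.
Step in, step out in the same direction — a passing tone.
The harmony at that moment is D augmented triad (D, F♯, A♯); G5 is not a chord tone.
It is approached by step up from F♯5 and left by leap down to D5.
Step in, leap out — an escape tone.

F4 (beat 2) — passing tone; G5 (beat 5) — escape tone.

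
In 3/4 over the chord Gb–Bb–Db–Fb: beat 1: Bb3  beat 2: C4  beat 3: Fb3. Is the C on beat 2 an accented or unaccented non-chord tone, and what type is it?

The harmony at that moment is Gb dominant seventh chord (Gb, Bb, Db, Fb); C4 is not a chord tone.
It is approached by step up from Bb3 and left by leap down to Fb3.
Step in, leap out — an escape tone.
It falls on a weak beat, so it is unaccented.

Unaccented escape tone.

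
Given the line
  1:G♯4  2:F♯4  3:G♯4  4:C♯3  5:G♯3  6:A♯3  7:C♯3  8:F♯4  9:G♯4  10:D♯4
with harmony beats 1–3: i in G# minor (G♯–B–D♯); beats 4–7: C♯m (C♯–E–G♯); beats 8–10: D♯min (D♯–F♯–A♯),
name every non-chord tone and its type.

The harmony at that moment is G♯ minor triad (G♯, B, D♯); F♯4 is not a chord tone.
It is approached by step down from G♯4 and left by step up to G♯4.
Step away and step back to the same note — a neighbor tone (lower neighbor).
The harmony at that moment is C♯ minor triad (C♯, E, G♯); A♯3 is not a chord tone.
It is approached by step up from G♯3 and left by leap down to C♯3.
Step in, leap out — an escape tone.
The harmony at that moment is D♯ minor triad (D♯, F♯, A♯); G♯4 is not a chord tone.
It is approached by step up from F♯4 and left by leap down to D♯4.
Step in, leap out — an escape tone.

F♯4 (beat 2) — neighbor tone; A♯3 (beat 6) — escape tone; G♯4 (beat 9) — escape tone.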